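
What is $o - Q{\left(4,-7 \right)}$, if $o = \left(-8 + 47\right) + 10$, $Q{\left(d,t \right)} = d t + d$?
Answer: $73$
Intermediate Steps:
$Q{\left(d,t \right)} = d + d t$
$o = 49$ ($o = 39 + 10 = 49$)
$o - Q{\left(4,-7 \right)} = 49 - 4 \left(1 - 7\right) = 49 - 4 \left(-6\right) = 49 - -24 = 49 + 24 = 73$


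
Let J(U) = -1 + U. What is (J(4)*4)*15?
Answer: 180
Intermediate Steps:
(J(4)*4)*15 = ((-1 + 4)*4)*15 = (3*4)*15 = 12*15 = 180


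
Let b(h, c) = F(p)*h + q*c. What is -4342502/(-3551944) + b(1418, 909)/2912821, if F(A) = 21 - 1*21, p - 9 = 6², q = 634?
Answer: 7347968828503/5173088537012 ≈ 1.4204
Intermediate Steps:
p = 45 (p = 9 + 6² = 9 + 36 = 45)
F(A) = 0 (F(A) = 21 - 21 = 0)
b(h, c) = 634*c (b(h, c) = 0*h + 634*c = 0 + 634*c = 634*c)
-4342502/(-3551944) + b(1418, 909)/2912821 = -4342502/(-3551944) + (634*909)/2912821 = -4342502*(-1/3551944) + 576306*(1/2912821) = 2171251/1775972 + 576306/2912821 = 7347968828503/5173088537012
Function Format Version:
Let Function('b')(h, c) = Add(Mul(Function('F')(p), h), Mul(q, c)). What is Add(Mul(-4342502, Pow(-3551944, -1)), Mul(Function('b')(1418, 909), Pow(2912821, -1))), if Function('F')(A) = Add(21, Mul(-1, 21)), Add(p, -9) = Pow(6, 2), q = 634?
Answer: Rational(7347968828503, 5173088537012) ≈ 1.4204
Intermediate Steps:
p = 45 (p = Add(9, Pow(6, 2)) = Add(9, 36) = 45)
Function('F')(A) = 0 (Function('F')(A) = Add(21, -21) = 0)
Function('b')(h, c) = Mul(634, c) (Function('b')(h, c) = Add(Mul(0, h), Mul(634, c)) = Add(0, Mul(634, c)) = Mul(634, c))
Add(Mul(-4342502, Pow(-3551944, -1)), Mul(Function('b')(1418, 909), Pow(2912821, -1))) = Add(Mul(-4342502, Pow(-3551944, -1)), Mul(Mul(634, 909), Pow(2912821, -1))) = Add(Mul(-4342502, Rational(-1, 3551944)), Mul(576306, Rational(1, 2912821))) = Add(Rational(2171251, 1775972), Rational(576306, 2912821)) = Rational(7347968828503, 5173088537012)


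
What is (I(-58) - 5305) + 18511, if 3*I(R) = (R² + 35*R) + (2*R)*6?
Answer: 40256/3 ≈ 13419.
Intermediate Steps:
I(R) = R²/3 + 47*R/3 (I(R) = ((R² + 35*R) + (2*R)*6)/3 = ((R² + 35*R) + 12*R)/3 = (R² + 47*R)/3 = R²/3 + 47*R/3)
(I(-58) - 5305) + 18511 = ((⅓)*(-58)*(47 - 58) - 5305) + 18511 = ((⅓)*(-58)*(-11) - 5305) + 18511 = (638/3 - 5305) + 18511 = -15277/3 + 18511 = 40256/3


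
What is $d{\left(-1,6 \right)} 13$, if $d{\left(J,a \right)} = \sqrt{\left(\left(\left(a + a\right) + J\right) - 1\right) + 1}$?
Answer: $13 \sqrt{11} \approx 43.116$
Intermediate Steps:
$d{\left(J,a \right)} = \sqrt{J + 2 a}$ ($d{\left(J,a \right)} = \sqrt{\left(\left(2 a + J\right) - 1\right) + 1} = \sqrt{\left(\left(J + 2 a\right) - 1\right) + 1} = \sqrt{\left(-1 + J + 2 a\right) + 1} = \sqrt{J + 2 a}$)
$d{\left(-1,6 \right)} 13 = \sqrt{-1 + 2 \cdot 6} \cdot 13 = \sqrt{-1 + 12} \cdot 13 = \sqrt{11} \cdot 13 = 13 \sqrt{11}$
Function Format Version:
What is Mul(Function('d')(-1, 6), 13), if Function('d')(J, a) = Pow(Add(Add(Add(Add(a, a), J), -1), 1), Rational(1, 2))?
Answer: Mul(13, Pow(11, Rational(1, 2))) ≈ 43.116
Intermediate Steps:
Function('d')(J, a) = Pow(Add(J, Mul(2, a)), Rational(1, 2)) (Function('d')(J, a) = Pow(Add(Add(Add(Mul(2, a), J), -1), 1), Rational(1, 2)) = Pow(Add(Add(Add(J, Mul(2, a)), -1), 1), Rational(1, 2)) = Pow(Add(Add(-1, J, Mul(2, a)), 1), Rational(1, 2)) = Pow(Add(J, Mul(2, a)), Rational(1, 2)))
Mul(Function('d')(-1, 6), 13) = Mul(Pow(Add(-1, Mul(2, 6)), Rational(1, 2)), 13) = Mul(Pow(Add(-1, 12), Rational(1, 2)), 13) = Mul(Pow(11, Rational(1, 2)), 13) = Mul(13, Pow(11, Rational(1, 2)))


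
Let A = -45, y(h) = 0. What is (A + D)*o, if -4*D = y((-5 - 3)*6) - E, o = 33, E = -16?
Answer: -1617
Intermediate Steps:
D = -4 (D = -(0 - 1*(-16))/4 = -(0 + 16)/4 = -¼*16 = -4)
(A + D)*o = (-45 - 4)*33 = -49*33 = -1617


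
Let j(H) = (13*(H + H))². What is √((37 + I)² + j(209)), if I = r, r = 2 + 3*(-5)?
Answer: 2*√7382233 ≈ 5434.1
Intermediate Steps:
j(H) = 676*H² (j(H) = (13*(2*H))² = (26*H)² = 676*H²)
r = -13 (r = 2 - 15 = -13)
I = -13
√((37 + I)² + j(209)) = √((37 - 13)² + 676*209²) = √(24² + 676*43681) = √(576 + 29528356) = √29528932 = 2*√7382233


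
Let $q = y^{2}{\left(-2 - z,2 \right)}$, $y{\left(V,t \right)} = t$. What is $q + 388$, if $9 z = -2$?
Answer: $392$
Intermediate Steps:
$z = - \frac{2}{9}$ ($z = \frac{1}{9} \left(-2\right) = - \frac{2}{9} \approx -0.22222$)
$q = 4$ ($q = 2^{2} = 4$)
$q + 388 = 4 + 388 = 392$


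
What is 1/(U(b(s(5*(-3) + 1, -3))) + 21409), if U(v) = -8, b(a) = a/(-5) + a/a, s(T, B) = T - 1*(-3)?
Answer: 1/21401 ≈ 4.6727e-5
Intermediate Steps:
s(T, B) = 3 + T (s(T, B) = T + 3 = 3 + T)
b(a) = 1 - a/5 (b(a) = a*(-1/5) + 1 = -a/5 + 1 = 1 - a/5)
1/(U(b(s(5*(-3) + 1, -3))) + 21409) = 1/(-8 + 21409) = 1/21401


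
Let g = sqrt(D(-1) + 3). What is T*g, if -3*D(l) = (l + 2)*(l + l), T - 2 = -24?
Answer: -22*sqrt(33)/3 ≈ -42.127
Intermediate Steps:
T = -22 (T = 2 - 24 = -22)
D(l) = -2*l*(2 + l)/3 (D(l) = -(l + 2)*(l + l)/3 = -(2 + l)*2*l/3 = -2*l*(2 + l)/3)
g = sqrt(33)/3 (g = sqrt(-2/3*(-1)*(2 - 1) + 3) = sqrt(-2/3*(-1)*1 + 3) = sqrt(2/3 + 3) = sqrt(11/3) = sqrt(33)/3 ≈ 1.9149)
T*g = -22*sqrt(33)/3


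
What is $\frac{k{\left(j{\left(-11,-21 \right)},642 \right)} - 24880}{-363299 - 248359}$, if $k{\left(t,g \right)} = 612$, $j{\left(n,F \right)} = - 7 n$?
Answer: $\frac{12134}{305829} \approx 0.039676$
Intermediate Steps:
$\frac{k{\left(j{\left(-11,-21 \right)},642 \right)} - 24880}{-363299 - 248359} = \frac{612 - 24880}{-363299 - 248359} = - \frac{24268}{-611658} = \left(-24268\right) \left(- \frac{1}{611658}\right) = \frac{12134}{305829}$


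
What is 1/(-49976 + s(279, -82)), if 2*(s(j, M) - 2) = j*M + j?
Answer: -2/122547 ≈ -1.6320e-5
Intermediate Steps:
s(j, M) = 2 + j/2 + M*j/2 (s(j, M) = 2 + (j*M + j)/2 = 2 + (M*j + j)/2 = 2 + (j + M*j)/2 = 2 + (j/2 + M*j/2) = 2 + j/2 + M*j/2)
1/(-49976 + s(279, -82)) = 1/(-49976 + (2 + (½)*279 + (½)*(-82)*279)) = 1/(-49976 + (2 + 279/2 - 11439)) = 1/(-49976 - 22595/2) = 1/(-122547/2) = -2/122547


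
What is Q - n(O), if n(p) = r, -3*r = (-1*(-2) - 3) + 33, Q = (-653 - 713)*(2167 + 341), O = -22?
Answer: -10277752/3 ≈ -3.4259e+6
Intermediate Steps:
Q = -3425928 (Q = -1366*2508 = -3425928)
r = -32/3 (r = -((-1*(-2) - 3) + 33)/3 = -((2 - 3) + 33)/3 = -(-1 + 33)/3 = -⅓*32 = -32/3 ≈ -10.667)
n(p) = -32/3
Q - n(O) = -3425928 - 1*(-32/3) = -3425928 + 32/3 = -10277752/3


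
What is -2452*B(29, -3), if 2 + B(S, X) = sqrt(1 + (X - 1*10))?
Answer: 4904 - 4904*I*sqrt(3) ≈ 4904.0 - 8494.0*I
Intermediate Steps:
B(S, X) = -2 + sqrt(-9 + X) (B(S, X) = -2 + sqrt(1 + (X - 1*10)) = -2 + sqrt(1 + (X - 10)) = -2 + sqrt(1 + (-10 + X)) = -2 + sqrt(-9 + X))
-2452*B(29, -3) = -2452*(-2 + sqrt(-9 - 3)) = -2452*(-2 + sqrt(-12)) = -2452*(-2 + 2*I*sqrt(3)) = 4904 - 4904*I*sqrt(3)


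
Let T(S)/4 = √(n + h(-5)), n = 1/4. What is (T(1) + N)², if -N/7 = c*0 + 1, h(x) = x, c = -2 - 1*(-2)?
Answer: (7 - 2*I*√19)² ≈ -27.0 - 122.05*I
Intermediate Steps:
c = 0 (c = -2 + 2 = 0)
n = ¼ ≈ 0.25000
T(S) = 2*I*√19 (T(S) = 4*√(¼ - 5) = 4*√(-19/4) = 4*(I*√19/2) = 2*I*√19)
N = -7 (N = -7*(0*0 + 1) = -7*(0 + 1) = -7*1 = -7)
(T(1) + N)² = (2*I*√19 - 7)² = (-7 + 2*I*√19)²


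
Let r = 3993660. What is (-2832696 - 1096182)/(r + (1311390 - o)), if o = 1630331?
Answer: -3928878/3674719 ≈ -1.0692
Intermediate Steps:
(-2832696 - 1096182)/(r + (1311390 - o)) = (-2832696 - 1096182)/(3993660 + (1311390 - 1*1630331)) = -3928878/(3993660 + (1311390 - 1630331)) = -3928878/(3993660 - 318941) = -3928878/3674719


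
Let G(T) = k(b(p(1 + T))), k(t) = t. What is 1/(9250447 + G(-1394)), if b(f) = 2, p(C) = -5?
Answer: 1/9250449 ≈ 1.0810e-7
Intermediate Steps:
G(T) = 2
1/(9250447 + G(-1394)) = 1/(9250447 + 2) = 1/9250449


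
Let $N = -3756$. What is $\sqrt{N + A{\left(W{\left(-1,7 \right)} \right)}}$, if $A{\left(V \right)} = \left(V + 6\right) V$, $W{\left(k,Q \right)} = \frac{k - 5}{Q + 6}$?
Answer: $\frac{2 i \sqrt{158799}}{13} \approx 61.307 i$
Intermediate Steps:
$W{\left(k,Q \right)} = \frac{-5 + k}{6 + Q}$
$A{\left(V \right)} = V \left(6 + V\right)$ ($A{\left(V \right)} = \left(6 + V\right) V = V \left(6 + V\right)$)
$\sqrt{N + A{\left(W{\left(-1,7 \right)} \right)}} = \sqrt{-3756 + \frac{-5 - 1}{6 + 7} \left(6 + \frac{-5 - 1}{6 + 7}\right)} = \sqrt{-3756 + \frac{1}{13} \left(-6\right) \left(6 + \frac{1}{13} \left(-6\right)\right)} = \sqrt{-3756 - \frac{6 \left(6 - \frac{6}{13}\right)}{13}} = \sqrt{-3756 - \frac{432}{169}} = \sqrt{- \frac{635196}{169}} = \frac{2 i \sqrt{158799}}{13}$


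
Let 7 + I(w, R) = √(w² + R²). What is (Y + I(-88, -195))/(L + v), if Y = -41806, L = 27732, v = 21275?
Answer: -41813/49007 + √45769/49007 ≈ -0.84884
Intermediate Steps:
I(w, R) = -7 + √(R² + w²) (I(w, R) = -7 + √(w² + R²) = -7 + √(R² + w²))
(Y + I(-88, -195))/(L + v) = (-41806 + (-7 + √((-195)² + (-88)²)))/(27732 + 21275) = (-41806 + (-7 + √(38025 + 7744)))/49007 = (-41806 + (-7 + √45769))*(1/49007) = (-41813 + √45769)*(1/49007) = -41813/49007 + √45769/49007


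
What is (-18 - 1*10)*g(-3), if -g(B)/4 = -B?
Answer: 336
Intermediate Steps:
g(B) = 4*B (g(B) = -(-4)*B = 4*B)
(-18 - 1*10)*g(-3) = (-18 - 1*10)*(4*(-3)) = (-18 - 10)*(-12) = -28*(-12) = 336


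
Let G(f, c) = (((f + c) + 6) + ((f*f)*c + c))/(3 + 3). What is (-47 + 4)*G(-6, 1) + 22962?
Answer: 68069/3 ≈ 22690.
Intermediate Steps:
G(f, c) = 1 + c/3 + f/6 + c*f**2/6 (G(f, c) = (((c + f) + 6) + (f**2*c + c))/6 = ((6 + c + f) + (c*f**2 + c))*(1/6) = ((6 + c + f) + (c + c*f**2))*(1/6) = (6 + f + 2*c + c*f**2)*(1/6) = 1 + c/3 + f/6 + c*f**2/6)
(-47 + 4)*G(-6, 1) + 22962 = (-47 + 4)*(1 + (1/3)*1 + (1/6)*(-6) + (1/6)*1*(-6)**2) + 22962 = -43*(1 + 1/3 - 1 + (1/6)*1*36) + 22962 = -43*(1 + 1/3 - 1 + 6) + 22962 = -43*19/3 + 22962 = -817/3 + 22962 = 68069/3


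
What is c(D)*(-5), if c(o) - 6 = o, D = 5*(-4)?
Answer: 70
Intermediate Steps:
D = -20
c(o) = 6 + o
c(D)*(-5) = (6 - 20)*(-5) = -14*(-5) = 70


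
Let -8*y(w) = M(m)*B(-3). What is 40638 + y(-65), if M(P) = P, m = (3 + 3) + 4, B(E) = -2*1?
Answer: 81281/2 ≈ 40641.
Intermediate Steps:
B(E) = -2
m = 10 (m = 6 + 4 = 10)
y(w) = 5/2 (y(w) = -5*(-2)/4 = -⅛*(-20) = 5/2)
40638 + y(-65) = 40638 + 5/2 = 81281/2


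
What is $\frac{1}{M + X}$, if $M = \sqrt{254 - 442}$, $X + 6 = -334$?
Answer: $- \frac{85}{28947} - \frac{i \sqrt{47}}{57894} \approx -0.0029364 - 0.00011842 i$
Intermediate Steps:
$X = -340$ ($X = -6 - 334 = -340$)
$M = 2 i \sqrt{47}$ ($M = \sqrt{-188} = 2 i \sqrt{47} \approx 13.711 i$)
$\frac{1}{M + X} = \frac{1}{2 i \sqrt{47} - 340} = \frac{1}{-340 + 2 i \sqrt{47}}$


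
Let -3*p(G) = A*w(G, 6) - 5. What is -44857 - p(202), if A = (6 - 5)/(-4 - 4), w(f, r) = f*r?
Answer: -269455/6 ≈ -44909.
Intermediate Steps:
A = -⅛ (A = 1/(-8) = 1*(-⅛) = -⅛ ≈ -0.12500)
p(G) = 5/3 + G/4 (p(G) = -(-G*6/8 - 5)/3 = -(-3*G/4 - 5)/3 = -(-5 - 3*G/4)/3 = 5/3 + G/4)
-44857 - p(202) = -44857 - (5/3 + (¼)*202) = -44857 - (5/3 + 101/2) = -44857 - 1*313/6 = -44857 - 313/6 = -269455/6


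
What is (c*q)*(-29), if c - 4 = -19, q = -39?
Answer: -16965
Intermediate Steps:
c = -15 (c = 4 - 19 = -15)
(c*q)*(-29) = -15*(-39)*(-29) = 585*(-29) = -16965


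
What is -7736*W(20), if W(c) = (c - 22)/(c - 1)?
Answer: 15472/19 ≈ 814.32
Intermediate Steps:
W(c) = (-22 + c)/(-1 + c)
-7736*W(20) = -7736*(-22 + 20)/(-1 + 20) = -7736*(-2)/19 = -7736*(-2/19) = 15472/19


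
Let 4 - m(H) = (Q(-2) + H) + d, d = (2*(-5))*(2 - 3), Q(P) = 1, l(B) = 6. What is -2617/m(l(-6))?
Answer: 2617/13 ≈ 201.31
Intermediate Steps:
d = 10 (d = -10*(-1) = 10)
m(H) = -7 - H (m(H) = 4 - ((1 + H) + 10) = 4 - (11 + H) = 4 + (-11 - H) = -7 - H)
-2617/m(l(-6)) = -2617/(-7 - 1*6) = -2617/(-7 - 6) = -2617/(-13) = -2617*(-1/13) = 2617/13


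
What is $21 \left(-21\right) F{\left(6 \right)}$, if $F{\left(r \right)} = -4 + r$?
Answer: $-882$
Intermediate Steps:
$21 \left(-21\right) F{\left(6 \right)} = 21 \left(-21\right) \left(-4 + 6\right) = \left(-441\right) 2 = -882$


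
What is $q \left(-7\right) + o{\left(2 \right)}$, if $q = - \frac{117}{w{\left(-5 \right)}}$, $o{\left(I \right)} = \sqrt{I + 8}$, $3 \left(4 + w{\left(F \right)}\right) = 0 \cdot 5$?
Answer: $- \frac{819}{4} + \sqrt{10} \approx -201.59$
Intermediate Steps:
$w{\left(F \right)} = -4$ ($w{\left(F \right)} = -4 + \frac{0 \cdot 5}{3} = -4 + \frac{1}{3} \cdot 0 = -4 + 0 = -4$)
$o{\left(I \right)} = \sqrt{8 + I}$
$q = \frac{117}{4}$ ($q = - \frac{117}{-4} = \left(-117\right) \left(- \frac{1}{4}\right) = \frac{117}{4} \approx 29.25$)
$q \left(-7\right) + o{\left(2 \right)} = \frac{117}{4} \left(-7\right) + \sqrt{8 + 2} = - \frac{819}{4} + \sqrt{10}$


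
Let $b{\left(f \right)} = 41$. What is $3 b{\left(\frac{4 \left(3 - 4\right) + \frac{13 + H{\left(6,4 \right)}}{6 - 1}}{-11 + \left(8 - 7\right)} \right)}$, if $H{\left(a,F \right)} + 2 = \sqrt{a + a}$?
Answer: $123$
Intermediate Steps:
$H{\left(a,F \right)} = -2 + \sqrt{2} \sqrt{a}$ ($H{\left(a,F \right)} = -2 + \sqrt{a + a} = -2 + \sqrt{2 a} = -2 + \sqrt{2} \sqrt{a}$)
$3 b{\left(\frac{4 \left(3 - 4\right) + \frac{13 + H{\left(6,4 \right)}}{6 - 1}}{-11 + \left(8 - 7\right)} \right)} = 3 \cdot 41 = 123$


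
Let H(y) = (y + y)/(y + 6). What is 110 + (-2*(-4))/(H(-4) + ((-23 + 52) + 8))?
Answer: 3638/33 ≈ 110.24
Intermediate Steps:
H(y) = 2*y/(6 + y) (H(y) = (2*y)/(6 + y) = 2*y/(6 + y))
110 + (-2*(-4))/(H(-4) + ((-23 + 52) + 8)) = 110 + (-2*(-4))/(2*(-4)/(6 - 4) + ((-23 + 52) + 8)) = 110 + 8/(2*(-4)/2 + (29 + 8)) = 110 + 8/(2*(-4)*(½) + 37) = 110 + 8/(-4 + 37) = 110 + 8/33 = 3638/33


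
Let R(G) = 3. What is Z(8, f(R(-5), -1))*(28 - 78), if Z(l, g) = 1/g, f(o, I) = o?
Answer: -50/3 ≈ -16.667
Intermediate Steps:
Z(8, f(R(-5), -1))*(28 - 78) = (28 - 78)/3 = (⅓)*(-50) = -50/3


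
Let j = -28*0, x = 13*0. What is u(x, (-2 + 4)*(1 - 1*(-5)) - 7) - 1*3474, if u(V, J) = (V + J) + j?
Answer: -3469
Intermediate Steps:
x = 0
j = 0
u(V, J) = J + V (u(V, J) = (V + J) + 0 = (J + V) + 0 = J + V)
u(x, (-2 + 4)*(1 - 1*(-5)) - 7) - 1*3474 = (((-2 + 4)*(1 - 1*(-5)) - 7) + 0) - 1*3474 = ((2*(1 + 5) - 7) + 0) - 3474 = ((2*6 - 7) + 0) - 3474 = ((12 - 7) + 0) - 3474 = (5 + 0) - 3474 = 5 - 3474 = -3469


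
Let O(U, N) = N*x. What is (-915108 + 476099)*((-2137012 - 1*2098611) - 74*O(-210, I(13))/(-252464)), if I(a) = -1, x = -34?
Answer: 117362725920746751/63116 ≈ 1.8595e+12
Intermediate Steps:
O(U, N) = -34*N (O(U, N) = N*(-34) = -34*N)
(-915108 + 476099)*((-2137012 - 1*2098611) - 74*O(-210, I(13))/(-252464)) = (-915108 + 476099)*((-2137012 - 1*2098611) - (-2516)*(-1)/(-252464)) = -439009*((-2137012 - 2098611) - 74*34*(-1/252464)) = -439009*(-4235623 - 2516*(-1/252464)) = -439009*(-4235623 + 629/63116) = -439009*(-267335580639/63116) = 117362725920746751/63116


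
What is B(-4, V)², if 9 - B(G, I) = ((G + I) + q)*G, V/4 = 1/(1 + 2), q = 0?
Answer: 25/9 ≈ 2.7778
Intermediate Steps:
V = 4/3 (V = 4/(1 + 2) = 4/3 ≈ 1.3333)
B(G, I) = 9 - G*(G + I) (B(G, I) = 9 - ((G + I) + 0)*G = 9 - (G + I)*G = 9 - G*(G + I))
B(-4, V)² = (9 - 1*(-4)² - 1*(-4)*4/3)² = (9 - 1*16 + 16/3)² = (9 - 16 + 16/3)² = (-5/3)² = 25/9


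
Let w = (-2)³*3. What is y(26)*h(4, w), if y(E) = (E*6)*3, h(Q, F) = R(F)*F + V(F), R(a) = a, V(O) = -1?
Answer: 269100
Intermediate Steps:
w = -24 (w = -8*3 = -24)
h(Q, F) = -1 + F² (h(Q, F) = F*F - 1 = F² - 1 = -1 + F²)
y(E) = 18*E (y(E) = (6*E)*3 = 18*E)
y(26)*h(4, w) = (18*26)*(-1 + (-24)²) = 468*(-1 + 576) = 468*575 = 269100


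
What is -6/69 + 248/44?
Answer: 1404/253 ≈ 5.5494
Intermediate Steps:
-6/69 + 248/44 = -6*1/69 + 248*(1/44) = -2/23 + 62/11 = 1404/253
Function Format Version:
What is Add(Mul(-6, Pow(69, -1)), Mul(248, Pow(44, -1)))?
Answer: Rational(1404, 253) ≈ 5.5494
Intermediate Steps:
Add(Mul(-6, Pow(69, -1)), Mul(248, Pow(44, -1))) = Add(Mul(-6, Rational(1, 69)), Mul(248, Rational(1, 44))) = Add(Rational(-2, 23), Rational(62, 11)) = Rational(1404, 253)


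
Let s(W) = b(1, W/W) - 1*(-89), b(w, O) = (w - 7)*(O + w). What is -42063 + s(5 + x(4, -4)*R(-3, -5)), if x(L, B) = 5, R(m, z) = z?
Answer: -41986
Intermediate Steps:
b(w, O) = (-7 + w)*(O + w)
s(W) = 77 (s(W) = (1² - 7*W/W - 7*1 + (W/W)*1) - 1*(-89) = (1 - 7*1 - 7 + 1*1) + 89 = (1 - 7 - 7 + 1) + 89 = -12 + 89 = 77)
-42063 + s(5 + x(4, -4)*R(-3, -5)) = -42063 + 77 = -41986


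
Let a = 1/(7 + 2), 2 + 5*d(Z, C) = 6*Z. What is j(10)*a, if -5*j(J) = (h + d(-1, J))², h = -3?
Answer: -529/1125 ≈ -0.47022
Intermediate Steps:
d(Z, C) = -⅖ + 6*Z/5 (d(Z, C) = -⅖ + (6*Z)/5 = -⅖ + 6*Z/5)
a = ⅑ (a = 1/9 = ⅑ ≈ 0.11111)
j(J) = -529/125 (j(J) = -(-3 + (-⅖ + (6/5)*(-1)))²/5 = -(-3 + (-⅖ - 6/5))²/5 = -(-3 - 8/5)²/5 = -(-23/5)²/5 = -⅕*529/25 = -529/125)
j(10)*a = -529/125*⅑ = -529/1125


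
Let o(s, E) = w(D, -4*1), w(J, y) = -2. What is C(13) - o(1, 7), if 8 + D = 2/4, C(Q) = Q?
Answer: 15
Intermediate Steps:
D = -15/2 (D = -8 + 2/4 = -8 + 2*(¼) = -8 + ½ = -15/2 ≈ -7.5000)
o(s, E) = -2
C(13) - o(1, 7) = 13 - 1*(-2) = 13 + 2 = 15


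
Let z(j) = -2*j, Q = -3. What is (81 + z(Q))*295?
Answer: 25665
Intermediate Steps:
(81 + z(Q))*295 = (81 - 2*(-3))*295 = (81 + 6)*295 = 87*295 = 25665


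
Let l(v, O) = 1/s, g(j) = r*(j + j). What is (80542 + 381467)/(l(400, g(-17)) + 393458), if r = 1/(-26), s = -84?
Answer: 38808756/33050471 ≈ 1.1742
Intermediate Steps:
r = -1/26 ≈ -0.038462
g(j) = -j/13 (g(j) = -(j + j)/26 = -j/13)
l(v, O) = -1/84 (l(v, O) = 1/(-84) = -1/84)
(80542 + 381467)/(l(400, g(-17)) + 393458) = (80542 + 381467)/(-1/84 + 393458) = 462009/(33050471/84) = 462009*(84/33050471) = 38808756/33050471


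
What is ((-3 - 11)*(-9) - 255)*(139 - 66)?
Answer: -9417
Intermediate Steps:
((-3 - 11)*(-9) - 255)*(139 - 66) = (-14*(-9) - 255)*73 = (126 - 255)*73 = -129*73 = -9417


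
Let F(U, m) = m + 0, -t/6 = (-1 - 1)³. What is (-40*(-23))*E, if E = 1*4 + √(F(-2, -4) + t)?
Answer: 3680 + 1840*√11 ≈ 9782.6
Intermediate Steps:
t = 48 (t = -6*(-1 - 1)³ = -6*(-2)³ = -6*(-8) = 48)
F(U, m) = m
E = 4 + 2*√11 (E = 1*4 + √(-4 + 48) = 4 + √44 = 4 + 2*√11 ≈ 10.633)
(-40*(-23))*E = (-40*(-23))*(4 + 2*√11) = 920*(4 + 2*√11) = 3680 + 1840*√11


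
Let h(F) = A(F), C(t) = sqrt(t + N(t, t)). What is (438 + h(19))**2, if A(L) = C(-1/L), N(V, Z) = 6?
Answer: (8322 + sqrt(2147))**2/361 ≈ 1.9399e+5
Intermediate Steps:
C(t) = sqrt(6 + t) (C(t) = sqrt(t + 6) = sqrt(6 + t))
A(L) = sqrt(6 - 1/L)
h(F) = sqrt(6 - 1/F)
(438 + h(19))**2 = (438 + sqrt(6 - 1/19))**2 = (438 + sqrt(113/19))**2 = (438 + sqrt(2147)/19)**2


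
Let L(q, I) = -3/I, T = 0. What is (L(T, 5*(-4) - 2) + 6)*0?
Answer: 0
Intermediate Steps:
(L(T, 5*(-4) - 2) + 6)*0 = (-3/(5*(-4) - 2) + 6)*0 = (-3/(-20 - 2) + 6)*0 = (-3/(-22) + 6)*0 = (-3*(-1/22) + 6)*0 = (3/22 + 6)*0 = (135/22)*0 = 0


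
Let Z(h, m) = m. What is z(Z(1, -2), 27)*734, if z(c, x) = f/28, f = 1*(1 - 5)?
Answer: -734/7 ≈ -104.86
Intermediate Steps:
f = -4 (f = 1*(-4) = -4)
z(c, x) = -⅐ (z(c, x) = -4/28 = -4*1/28 = -⅐)
z(Z(1, -2), 27)*734 = -⅐*734 = -734/7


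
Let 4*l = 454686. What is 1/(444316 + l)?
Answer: 2/1115975 ≈ 1.7922e-6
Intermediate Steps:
l = 227343/2 (l = (1/4)*454686 = 227343/2 ≈ 1.1367e+5)
1/(444316 + l) = 1/(444316 + 227343/2) = 1/(1115975/2) = 2/1115975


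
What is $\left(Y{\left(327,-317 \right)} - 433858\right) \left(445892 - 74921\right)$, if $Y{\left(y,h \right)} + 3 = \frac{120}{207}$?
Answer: $- \frac{3701841581433}{23} \approx -1.6095 \cdot 10^{11}$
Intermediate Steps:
$Y{\left(y,h \right)} = - \frac{167}{69}$ ($Y{\left(y,h \right)} = -3 + \frac{120}{207} = -3 + 120 \cdot \frac{1}{207} = -3 + \frac{40}{69} = - \frac{167}{69}$)
$\left(Y{\left(327,-317 \right)} - 433858\right) \left(445892 - 74921\right) = \left(- \frac{167}{69} - 433858\right) \left(445892 - 74921\right) = \left(- \frac{29936369}{69}\right) 370971 = - \frac{3701841581433}{23}$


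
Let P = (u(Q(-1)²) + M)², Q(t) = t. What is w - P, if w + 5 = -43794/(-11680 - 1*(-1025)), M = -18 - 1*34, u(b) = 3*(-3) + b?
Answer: -38367481/10655 ≈ -3600.9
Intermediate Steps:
u(b) = -9 + b
M = -52 (M = -18 - 34 = -52)
w = -9481/10655 (w = -5 - 43794/(-11680 - 1*(-1025)) = -5 - 43794/(-11680 + 1025) = -5 - 43794/(-10655) = -5 - 43794*(-1/10655) = -5 + 43794/10655 = -9481/10655 ≈ -0.88982)
P = 3600 (P = ((-9 + (-1)²) - 52)² = ((-9 + 1) - 52)² = (-8 - 52)² = (-60)² = 3600)
w - P = -9481/10655 - 1*3600 = -9481/10655 - 3600 = -38367481/10655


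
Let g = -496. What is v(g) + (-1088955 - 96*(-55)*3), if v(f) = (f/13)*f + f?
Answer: -13710927/13 ≈ -1.0547e+6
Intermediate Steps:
v(f) = f + f²/13 (v(f) = (f*(1/13))*f + f = (f/13)*f + f = f²/13 + f = f + f²/13)
v(g) + (-1088955 - 96*(-55)*3) = (1/13)*(-496)*(13 - 496) + (-1088955 - 96*(-55)*3) = (1/13)*(-496)*(-483) + (-1088955 - (-5280)*3) = 239568/13 + (-1088955 - 1*(-15840)) = 239568/13 + (-1088955 + 15840) = 239568/13 - 1073115 = -13710927/13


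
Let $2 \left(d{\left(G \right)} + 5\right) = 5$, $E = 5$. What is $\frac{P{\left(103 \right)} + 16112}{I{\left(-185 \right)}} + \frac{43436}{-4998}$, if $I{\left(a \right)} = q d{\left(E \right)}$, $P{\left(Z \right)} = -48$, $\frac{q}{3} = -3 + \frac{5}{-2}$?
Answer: $\frac{17443586}{45815} \approx 380.74$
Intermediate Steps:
$d{\left(G \right)} = - \frac{5}{2}$ ($d{\left(G \right)} = -5 + \frac{1}{2} \cdot 5 = -5 + \frac{5}{2} = - \frac{5}{2}$)
$q = - \frac{33}{2}$ ($q = 3 \left(-3 + \frac{5}{-2}\right) = 3 \left(-3 + 5 \left(- \frac{1}{2}\right)\right) = 3 \left(-3 - \frac{5}{2}\right) = 3 \left(- \frac{11}{2}\right) = - \frac{33}{2} \approx -16.5$)
$I{\left(a \right)} = \frac{165}{4}$ ($I{\left(a \right)} = \left(- \frac{33}{2}\right) \left(- \frac{5}{2}\right) = \frac{165}{4}$)
$\frac{P{\left(103 \right)} + 16112}{I{\left(-185 \right)}} + \frac{43436}{-4998} = \frac{-48 + 16112}{\frac{165}{4}} + \frac{43436}{-4998} = 16064 \cdot \frac{4}{165} + 43436 \left(- \frac{1}{4998}\right) = \frac{64256}{165} - \frac{21718}{2499} = \frac{17443586}{45815}$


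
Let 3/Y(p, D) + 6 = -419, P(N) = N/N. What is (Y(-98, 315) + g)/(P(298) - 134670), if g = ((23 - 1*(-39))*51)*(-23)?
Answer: 30908553/57234325 ≈ 0.54004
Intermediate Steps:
P(N) = 1
Y(p, D) = -3/425 (Y(p, D) = 3/(-6 - 419) = 3/(-425) = 3*(-1/425) = -3/425)
g = -72726 (g = ((23 + 39)*51)*(-23) = (62*51)*(-23) = 3162*(-23) = -72726)
(Y(-98, 315) + g)/(P(298) - 134670) = (-3/425 - 72726)/(1 - 134670) = -30908553/425/(-134669) = -30908553/425*(-1/134669) = 30908553/57234325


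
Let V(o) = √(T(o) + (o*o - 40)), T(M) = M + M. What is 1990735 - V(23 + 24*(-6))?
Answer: 1990735 - √14359 ≈ 1.9906e+6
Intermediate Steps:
T(M) = 2*M
V(o) = √(-40 + o² + 2*o) (V(o) = √(2*o + (o*o - 40)) = √(2*o + (o² - 40)) = √(2*o + (-40 + o²)) = √(-40 + o² + 2*o))
1990735 - V(23 + 24*(-6)) = 1990735 - √(-40 + (23 + 24*(-6))² + 2*(23 + 24*(-6))) = 1990735 - √(-40 + (23 - 144)² + 2*(23 - 144)) = 1990735 - √(-40 + (-121)² + 2*(-121)) = 1990735 - √(-40 + 14641 - 242) = 1990735 - √14359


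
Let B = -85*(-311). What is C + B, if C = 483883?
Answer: 510318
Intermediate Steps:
B = 26435
C + B = 483883 + 26435 = 510318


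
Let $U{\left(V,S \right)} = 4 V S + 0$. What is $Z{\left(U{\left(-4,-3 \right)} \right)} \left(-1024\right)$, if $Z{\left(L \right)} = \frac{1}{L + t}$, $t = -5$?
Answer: $- \frac{1024}{43} \approx -23.814$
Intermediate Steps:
$U{\left(V,S \right)} = 4 S V$ ($U{\left(V,S \right)} = 4 S V + 0 = 4 S V$)
$Z{\left(L \right)} = \frac{1}{-5 + L}$ ($Z{\left(L \right)} = \frac{1}{L - 5} = \frac{1}{-5 + L}$)
$Z{\left(U{\left(-4,-3 \right)} \right)} \left(-1024\right) = \frac{1}{-5 + 4 \left(-3\right) \left(-4\right)} \left(-1024\right) = \frac{1}{-5 + 48} \left(-1024\right) = \frac{1}{43} \left(-1024\right) = - \frac{1024}{43}$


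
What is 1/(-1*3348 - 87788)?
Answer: -1/91136 ≈ -1.0973e-5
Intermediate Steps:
1/(-1*3348 - 87788) = 1/(-3348 - 87788) = 1/(-91136) = -1/91136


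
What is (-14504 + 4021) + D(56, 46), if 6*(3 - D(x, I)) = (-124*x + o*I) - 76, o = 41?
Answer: -28873/3 ≈ -9624.3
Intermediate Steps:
D(x, I) = 47/3 - 41*I/6 + 62*x/3 (D(x, I) = 3 - ((-124*x + 41*I) - 76)/6 = 3 - (-76 - 124*x + 41*I)/6 = 3 + (38/3 - 41*I/6 + 62*x/3) = 47/3 - 41*I/6 + 62*x/3)
(-14504 + 4021) + D(56, 46) = (-14504 + 4021) + (47/3 - 41/6*46 + (62/3)*56) = -10483 + (47/3 - 943/3 + 3472/3) = -10483 + 2576/3 = -28873/3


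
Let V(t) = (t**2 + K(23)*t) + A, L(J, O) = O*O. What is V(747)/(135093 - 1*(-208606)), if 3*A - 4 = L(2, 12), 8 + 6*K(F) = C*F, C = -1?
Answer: 3325193/2062194 ≈ 1.6125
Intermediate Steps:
L(J, O) = O**2
K(F) = -4/3 - F/6 (K(F) = -4/3 + (-F)/6 = -4/3 - F/6)
A = 148/3 (A = 4/3 + (1/3)*12**2 = 4/3 + (1/3)*144 = 4/3 + 48 = 148/3 ≈ 49.333)
V(t) = 148/3 + t**2 - 31*t/6 (V(t) = (t**2 + (-4/3 - 1/6*23)*t) + 148/3 = (t**2 + (-4/3 - 23/6)*t) + 148/3 = (t**2 - 31*t/6) + 148/3 = 148/3 + t**2 - 31*t/6)
V(747)/(135093 - 1*(-208606)) = (148/3 + 747**2 - 31/6*747)/(135093 - 1*(-208606)) = (148/3 + 558009 - 7719/2)/(135093 + 208606) = (3325193/6)/343699 = (3325193/6)*(1/343699) = 3325193/2062194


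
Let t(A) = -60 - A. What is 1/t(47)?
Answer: -1/107 ≈ -0.0093458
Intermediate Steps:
1/t(47) = 1/(-60 - 1*47) = 1/(-60 - 47) = 1/(-107) = -1/107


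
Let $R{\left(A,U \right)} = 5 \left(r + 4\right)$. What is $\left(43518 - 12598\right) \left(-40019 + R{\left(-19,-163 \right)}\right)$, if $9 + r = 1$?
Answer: $-1238005880$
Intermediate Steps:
$r = -8$ ($r = -9 + 1 = -8$)
$R{\left(A,U \right)} = -20$ ($R{\left(A,U \right)} = 5 \left(-8 + 4\right) = 5 \left(-4\right) = -20$)
$\left(43518 - 12598\right) \left(-40019 + R{\left(-19,-163 \right)}\right) = \left(43518 - 12598\right) \left(-40019 - 20\right) = 30920 \left(-40039\right) = -1238005880$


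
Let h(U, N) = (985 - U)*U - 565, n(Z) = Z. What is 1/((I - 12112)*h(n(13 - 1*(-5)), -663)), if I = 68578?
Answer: 1/950943906 ≈ 1.0516e-9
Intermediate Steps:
h(U, N) = -565 + U*(985 - U) (h(U, N) = U*(985 - U) - 565 = -565 + U*(985 - U))
1/((I - 12112)*h(n(13 - 1*(-5)), -663)) = 1/((68578 - 12112)*(-565 - (13 - 1*(-5))² + 985*(13 - 1*(-5)))) = 1/(56466*(-565 - (13 + 5)² + 985*(13 + 5))) = 1/(56466*(-565 - 1*18² + 985*18)) = 1/(56466*(-565 - 1*324 + 17730)) = 1/(56466*(-565 - 324 + 17730)) = (1/56466)/16841 = (1/56466)*(1/16841) = 1/950943906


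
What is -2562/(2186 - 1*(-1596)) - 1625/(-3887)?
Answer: -2404/9269 ≈ -0.25936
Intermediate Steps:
-2562/(2186 - 1*(-1596)) - 1625/(-3887) = -2562/(2186 + 1596) - 1625*(-1/3887) = -2562/3782 + 125/299 = -2562*1/3782 + 125/299 = -21/31 + 125/299 = -2404/9269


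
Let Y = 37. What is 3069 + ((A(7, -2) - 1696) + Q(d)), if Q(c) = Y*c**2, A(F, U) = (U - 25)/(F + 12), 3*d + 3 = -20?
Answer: 606427/171 ≈ 3546.4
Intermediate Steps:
d = -23/3 (d = -1 + (1/3)*(-20) = -1 - 20/3 = -23/3 ≈ -7.6667)
A(F, U) = (-25 + U)/(12 + F)
Q(c) = 37*c**2
3069 + ((A(7, -2) - 1696) + Q(d)) = 3069 + (((-25 - 2)/(12 + 7) - 1696) + 37*(-23/3)**2) = 3069 + ((-27/19 - 1696) + 37*(529/9)) = 3069 + (((1/19)*(-27) - 1696) + 19573/9) = 3069 + ((-27/19 - 1696) + 19573/9) = 3069 + (-32251/19 + 19573/9) = 3069 + 81628/171 = 606427/171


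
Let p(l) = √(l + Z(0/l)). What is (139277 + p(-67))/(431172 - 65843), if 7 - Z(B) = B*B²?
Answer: 139277/365329 + 2*I*√15/365329 ≈ 0.38124 + 2.1203e-5*I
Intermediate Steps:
Z(B) = 7 - B³ (Z(B) = 7 - B*B² = 7 - B³)
p(l) = √(7 + l) (p(l) = √(l + (7 - (0/l)³)) = √(l + (7 - 1*0³)) = √(l + (7 - 1*0)) = √(l + (7 + 0)) = √(l + 7) = √(7 + l))
(139277 + p(-67))/(431172 - 65843) = (139277 + √(7 - 67))/(431172 - 65843) = (139277 + √(-60))/365329 = (139277 + 2*I*√15)*(1/365329) = 139277/365329 + 2*I*√15/365329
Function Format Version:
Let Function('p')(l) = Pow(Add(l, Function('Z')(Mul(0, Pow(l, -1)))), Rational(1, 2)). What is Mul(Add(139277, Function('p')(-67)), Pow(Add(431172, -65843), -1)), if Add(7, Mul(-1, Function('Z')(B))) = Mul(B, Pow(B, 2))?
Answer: Add(Rational(139277, 365329), Mul(Rational(2, 365329), I, Pow(15, Rational(1, 2)))) ≈ Add(0.38124, Mul(2.1203e-5, I))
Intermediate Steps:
Function('Z')(B) = Add(7, Mul(-1, Pow(B, 3))) (Function('Z')(B) = Add(7, Mul(-1, Mul(B, Pow(B, 2)))) = Add(7, Mul(-1, Pow(B, 3))))
Function('p')(l) = Pow(Add(7, l), Rational(1, 2)) (Function('p')(l) = Pow(Add(l, Add(7, Mul(-1, Pow(Mul(0, Pow(l, -1)), 3)))), Rational(1, 2)) = Pow(Add(l, Add(7, Mul(-1, Pow(0, 3)))), Rational(1, 2)) = Pow(Add(l, Add(7, Mul(-1, 0))), Rational(1, 2)) = Pow(Add(l, Add(7, 0)), Rational(1, 2)) = Pow(Add(l, 7), Rational(1, 2)) = Pow(Add(7, l), Rational(1, 2)))
Mul(Add(139277, Function('p')(-67)), Pow(Add(431172, -65843), -1)) = Mul(Add(139277, Pow(Add(7, -67), Rational(1, 2))), Pow(Add(431172, -65843), -1)) = Mul(Add(139277, Pow(-60, Rational(1, 2))), Pow(365329, -1)) = Mul(Add(139277, Mul(2, I, Pow(15, Rational(1, 2)))), Rational(1, 365329)) = Add(Rational(139277, 365329), Mul(Rational(2, 365329), I, Pow(15, Rational(1, 2))))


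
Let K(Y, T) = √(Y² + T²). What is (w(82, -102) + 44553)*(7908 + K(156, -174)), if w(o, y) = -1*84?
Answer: 351660852 + 266814*√1517 ≈ 3.6205e+8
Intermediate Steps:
w(o, y) = -84
K(Y, T) = √(T² + Y²)
(w(82, -102) + 44553)*(7908 + K(156, -174)) = (-84 + 44553)*(7908 + √((-174)² + 156²)) = 44469*(7908 + √(30276 + 24336)) = 44469*(7908 + √54612) = 44469*(7908 + 6*√1517) = 351660852 + 266814*√1517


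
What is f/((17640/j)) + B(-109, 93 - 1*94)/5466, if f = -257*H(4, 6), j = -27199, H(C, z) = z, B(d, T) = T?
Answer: 2122673261/892780 ≈ 2377.6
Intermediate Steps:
f = -1542 (f = -257*6 = -1542)
f/((17640/j)) + B(-109, 93 - 1*94)/5466 = -1542/(17640/(-27199)) + (93 - 1*94)/5466 = -1542/(17640*(-1/27199)) + (93 - 94)*(1/5466) = -1542/(-17640/27199) - 1*1/5466 = -1542*(-27199/17640) - 1/5466 = 6990143/2940 - 1/5466 = 2122673261/892780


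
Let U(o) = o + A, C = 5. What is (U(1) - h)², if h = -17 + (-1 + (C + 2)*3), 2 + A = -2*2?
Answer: 64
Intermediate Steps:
A = -6 (A = -2 - 2*2 = -2 - 4 = -6)
U(o) = -6 + o (U(o) = o - 6 = -6 + o)
h = 3 (h = -17 + (-1 + (5 + 2)*3) = -17 + (-1 + 7*3) = -17 + (-1 + 21) = -17 + 20 = 3)
(U(1) - h)² = ((-6 + 1) - 1*3)² = (-5 - 3)² = (-8)² = 64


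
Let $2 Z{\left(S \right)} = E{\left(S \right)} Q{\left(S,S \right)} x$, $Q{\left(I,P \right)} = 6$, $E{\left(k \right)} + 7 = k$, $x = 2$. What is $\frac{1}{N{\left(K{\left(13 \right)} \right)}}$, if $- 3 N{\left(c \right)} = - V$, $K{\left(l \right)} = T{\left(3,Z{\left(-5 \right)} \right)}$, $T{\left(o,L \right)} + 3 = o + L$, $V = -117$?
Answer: $- \frac{1}{39} \approx -0.025641$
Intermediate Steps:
$E{\left(k \right)} = -7 + k$
$Z{\left(S \right)} = -42 + 6 S$ ($Z{\left(S \right)} = \frac{\left(-7 + S\right) 6 \cdot 2}{2} = \frac{\left(-42 + 6 S\right) 2}{2} = \frac{-84 + 12 S}{2} = -42 + 6 S$)
$T{\left(o,L \right)} = -3 + L + o$ ($T{\left(o,L \right)} = -3 + \left(o + L\right) = -3 + \left(L + o\right) = -3 + L + o$)
$K{\left(l \right)} = -72$ ($K{\left(l \right)} = -3 + \left(-42 + 6 \left(-5\right)\right) + 3 = -3 - 72 + 3 = -72$)
$N{\left(c \right)} = -39$ ($N{\left(c \right)} = - \frac{\left(-1\right) \left(-117\right)}{3} = \left(- \frac{1}{3}\right) 117 = -39$)
$\frac{1}{N{\left(K{\left(13 \right)} \right)}} = \frac{1}{-39} = - \frac{1}{39}$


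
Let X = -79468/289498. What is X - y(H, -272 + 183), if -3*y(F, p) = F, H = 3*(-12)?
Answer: -1776722/144749 ≈ -12.275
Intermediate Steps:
H = -36
y(F, p) = -F/3
X = -39734/144749 (X = -79468*1/289498 = -39734/144749 ≈ -0.27450)
X - y(H, -272 + 183) = -39734/144749 - (-1)*(-36)/3 = -39734/144749 - 1*12 = -39734/144749 - 12 = -1776722/144749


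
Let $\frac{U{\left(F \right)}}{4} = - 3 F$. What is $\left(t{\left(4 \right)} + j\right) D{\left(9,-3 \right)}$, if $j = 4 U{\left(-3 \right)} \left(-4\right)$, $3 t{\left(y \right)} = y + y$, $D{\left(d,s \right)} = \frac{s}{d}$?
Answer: $\frac{1720}{9} \approx 191.11$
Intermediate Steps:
$t{\left(y \right)} = \frac{2 y}{3}$ ($t{\left(y \right)} = \frac{y + y}{3} = \frac{2 y}{3}$)
$U{\left(F \right)} = - 12 F$ ($U{\left(F \right)} = 4 \left(- 3 F\right) = - 12 F$)
$j = -576$ ($j = 4 \left(\left(-12\right) \left(-3\right)\right) \left(-4\right) = 4 \cdot 36 \left(-4\right) = 144 \left(-4\right) = -576$)
$\left(t{\left(4 \right)} + j\right) D{\left(9,-3 \right)} = \left(\frac{2}{3} \cdot 4 - 576\right) \left(- \frac{3}{9}\right) = \left(\frac{8}{3} - 576\right) \left(\left(-3\right) \frac{1}{9}\right) = \left(- \frac{1720}{3}\right) \left(- \frac{1}{3}\right) = \frac{1720}{9}$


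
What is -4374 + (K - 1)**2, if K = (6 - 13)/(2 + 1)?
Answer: -39266/9 ≈ -4362.9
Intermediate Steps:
K = -7/3 ≈ -2.3333
-4374 + (K - 1)**2 = -4374 + (-7/3 - 1)**2 = -4374 + (-10/3)**2 = -4374 + 100/9 = -39266/9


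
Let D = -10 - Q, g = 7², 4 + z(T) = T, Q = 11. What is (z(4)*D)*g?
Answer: 0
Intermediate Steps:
z(T) = -4 + T
g = 49
D = -21 (D = -10 - 1*11 = -10 - 11 = -21)
(z(4)*D)*g = ((-4 + 4)*(-21))*49 = (0*(-21))*49 = 0*49 = 0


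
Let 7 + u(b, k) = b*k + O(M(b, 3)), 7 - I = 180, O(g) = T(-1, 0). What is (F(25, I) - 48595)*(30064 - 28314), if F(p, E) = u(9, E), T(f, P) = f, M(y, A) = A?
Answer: -87780000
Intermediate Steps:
O(g) = -1
I = -173 (I = 7 - 1*180 = 7 - 180 = -173)
u(b, k) = -8 + b*k (u(b, k) = -7 + (b*k - 1) = -7 + (-1 + b*k) = -8 + b*k)
F(p, E) = -8 + 9*E
(F(25, I) - 48595)*(30064 - 28314) = ((-8 + 9*(-173)) - 48595)*(30064 - 28314) = ((-8 - 1557) - 48595)*1750 = (-1565 - 48595)*1750 = -50160*1750 = -87780000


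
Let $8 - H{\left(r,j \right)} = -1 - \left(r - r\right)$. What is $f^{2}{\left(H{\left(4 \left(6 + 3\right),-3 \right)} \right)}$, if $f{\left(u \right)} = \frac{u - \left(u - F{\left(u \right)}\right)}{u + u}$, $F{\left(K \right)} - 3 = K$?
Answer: $\frac{4}{9} \approx 0.44444$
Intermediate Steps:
$F{\left(K \right)} = 3 + K$
$H{\left(r,j \right)} = 9$ ($H{\left(r,j \right)} = 8 - \left(-1 - \left(r - r\right)\right) = 8 - \left(-1 - 0\right) = 8 - \left(-1 + 0\right) = 8 - -1 = 8 + 1 = 9$)
$f{\left(u \right)} = \frac{3 + u}{2 u}$ ($f{\left(u \right)} = \frac{u + \left(\left(3 + u\right) - u\right)}{u + u} = \frac{u + 3}{2 u} = \left(3 + u\right) \frac{1}{2 u} = \frac{3 + u}{2 u}$)
$f^{2}{\left(H{\left(4 \left(6 + 3\right),-3 \right)} \right)} = \left(\frac{3 + 9}{2 \cdot 9}\right)^{2} = \left(\frac{1}{2} \cdot \frac{1}{9} \cdot 12\right)^{2} = \left(\frac{2}{3}\right)^{2} = \frac{4}{9}$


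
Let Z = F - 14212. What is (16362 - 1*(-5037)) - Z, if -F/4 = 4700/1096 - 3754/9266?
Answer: 22612908485/634721 ≈ 35627.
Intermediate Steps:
F = -9858954/634721 (F = -4*(4700/1096 - 3754/9266) = -4*(4700*(1/1096) - 3754*1/9266) = -4*(1175/274 - 1877/4633) = -4*4929477/1269442 = -9858954/634721 ≈ -15.533)
Z = -9030513806/634721 (Z = -9858954/634721 - 14212 = -9030513806/634721 ≈ -14228.)
(16362 - 1*(-5037)) - Z = (16362 - 1*(-5037)) - 1*(-9030513806/634721) = (16362 + 5037) + 9030513806/634721 = 21399 + 9030513806/634721 = 22612908485/634721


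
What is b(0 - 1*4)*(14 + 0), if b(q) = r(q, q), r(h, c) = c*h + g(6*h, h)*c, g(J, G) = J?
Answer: 1568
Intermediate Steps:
r(h, c) = 7*c*h (r(h, c) = c*h + (6*h)*c = c*h + 6*c*h = 7*c*h)
b(q) = 7*q² (b(q) = 7*q*q = 7*q²)
b(0 - 1*4)*(14 + 0) = (7*(0 - 1*4)²)*(14 + 0) = (7*(0 - 4)²)*14 = (7*(-4)²)*14 = (7*16)*14 = 112*14 = 1568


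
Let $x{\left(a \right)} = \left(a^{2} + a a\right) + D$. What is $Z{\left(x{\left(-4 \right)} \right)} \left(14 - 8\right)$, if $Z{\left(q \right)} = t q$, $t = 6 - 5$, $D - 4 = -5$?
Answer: $186$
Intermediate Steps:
$D = -1$ ($D = 4 - 5 = -1$)
$x{\left(a \right)} = -1 + 2 a^{2}$ ($x{\left(a \right)} = \left(a^{2} + a a\right) - 1 = \left(a^{2} + a^{2}\right) - 1 = 2 a^{2} - 1 = -1 + 2 a^{2}$)
$t = 1$
$Z{\left(q \right)} = q$ ($Z{\left(q \right)} = 1 q = q$)
$Z{\left(x{\left(-4 \right)} \right)} \left(14 - 8\right) = \left(-1 + 2 \left(-4\right)^{2}\right) \left(14 - 8\right) = \left(-1 + 2 \cdot 16\right) 6 = \left(-1 + 32\right) 6 = 31 \cdot 6 = 186$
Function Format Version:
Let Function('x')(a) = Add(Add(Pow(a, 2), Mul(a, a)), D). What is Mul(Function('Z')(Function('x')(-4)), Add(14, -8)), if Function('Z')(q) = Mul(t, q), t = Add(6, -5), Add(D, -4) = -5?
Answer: 186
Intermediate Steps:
D = -1 (D = Add(4, -5) = -1)
Function('x')(a) = Add(-1, Mul(2, Pow(a, 2))) (Function('x')(a) = Add(Add(Pow(a, 2), Mul(a, a)), -1) = Add(Add(Pow(a, 2), Pow(a, 2)), -1) = Add(Mul(2, Pow(a, 2)), -1) = Add(-1, Mul(2, Pow(a, 2))))
t = 1
Function('Z')(q) = q (Function('Z')(q) = Mul(1, q) = q)
Mul(Function('Z')(Function('x')(-4)), Add(14, -8)) = Mul(Add(-1, Mul(2, Pow(-4, 2))), Add(14, -8)) = Mul(Add(-1, Mul(2, 16)), 6) = Mul(Add(-1, 32), 6) = Mul(31, 6) = 186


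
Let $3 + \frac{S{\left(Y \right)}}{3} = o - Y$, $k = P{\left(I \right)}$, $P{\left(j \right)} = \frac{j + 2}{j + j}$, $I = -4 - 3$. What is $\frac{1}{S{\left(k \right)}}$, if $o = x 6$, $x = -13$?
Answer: $- \frac{14}{3417} \approx -0.0040972$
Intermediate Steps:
$I = -7$
$o = -78$ ($o = \left(-13\right) 6 = -78$)
$P{\left(j \right)} = \frac{2 + j}{2 j}$
$k = \frac{5}{14}$ ($k = \frac{2 - 7}{2 \left(-7\right)} = \frac{1}{2} \left(- \frac{1}{7}\right) \left(-5\right) = \frac{5}{14} \approx 0.35714$)
$S{\left(Y \right)} = -243 - 3 Y$ ($S{\left(Y \right)} = -9 + 3 \left(-78 - Y\right) = -9 - \left(234 + 3 Y\right) = -243 - 3 Y$)
$\frac{1}{S{\left(k \right)}} = \frac{1}{-243 - \frac{15}{14}} = \frac{1}{- \frac{3417}{14}} = - \frac{14}{3417}$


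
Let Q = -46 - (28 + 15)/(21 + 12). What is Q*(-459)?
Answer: 238833/11 ≈ 21712.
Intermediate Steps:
Q = -1561/33 (Q = -46 - 43/33 = -1561/33 ≈ -47.303)
Q*(-459) = -1561/33*(-459) = 238833/11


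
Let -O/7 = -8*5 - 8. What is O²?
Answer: 112896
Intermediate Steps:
O = 336 (O = -7*(-8*5 - 8) = -7*(-40 - 8) = -7*(-48) = 336)
O² = 336² = 112896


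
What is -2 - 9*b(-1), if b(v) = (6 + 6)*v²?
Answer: -110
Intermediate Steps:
b(v) = 12*v²
-2 - 9*b(-1) = -2 - 108*(-1)² = -2 - 108 = -110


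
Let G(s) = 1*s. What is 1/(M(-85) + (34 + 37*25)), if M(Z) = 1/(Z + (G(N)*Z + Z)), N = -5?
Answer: 255/244546 ≈ 0.0010427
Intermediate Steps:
G(s) = s
M(Z) = -1/(3*Z) (M(Z) = 1/(Z + (-5*Z + Z)) = 1/(Z - 4*Z) = 1/(-3*Z) = -1/(3*Z))
1/(M(-85) + (34 + 37*25)) = 1/(-1/3/(-85) + (34 + 37*25)) = 1/(-1/3*(-1/85) + (34 + 925)) = 1/(1/255 + 959) = 1/(244546/255) = 255/244546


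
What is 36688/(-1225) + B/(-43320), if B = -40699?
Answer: -307893577/10613400 ≈ -29.010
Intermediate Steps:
36688/(-1225) + B/(-43320) = 36688/(-1225) - 40699/(-43320) = 36688*(-1/1225) - 40699*(-1/43320) = -36688/1225 + 40699/43320 = -307893577/10613400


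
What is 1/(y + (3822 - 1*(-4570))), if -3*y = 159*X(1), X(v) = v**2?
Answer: 1/8339 ≈ 0.00011992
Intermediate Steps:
y = -53 (y = -53*1**2 = -53 ≈ -53.000)
1/(y + (3822 - 1*(-4570))) = 1/(-53 + (3822 - 1*(-4570))) = 1/(-53 + (3822 + 4570)) = 1/(-53 + 8392) = 1/8339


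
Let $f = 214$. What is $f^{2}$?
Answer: $45796$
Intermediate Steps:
$f^{2} = 214^{2} = 45796$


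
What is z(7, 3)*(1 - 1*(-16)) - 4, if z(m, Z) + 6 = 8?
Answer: 30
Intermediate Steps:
z(m, Z) = 2 (z(m, Z) = -6 + 8 = 2)
z(7, 3)*(1 - 1*(-16)) - 4 = 2*(1 - 1*(-16)) - 4 = 2*(1 + 16) - 4 = 2*17 - 4 = 34 - 4 = 30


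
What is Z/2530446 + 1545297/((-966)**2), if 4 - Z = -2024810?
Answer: 322208774747/131183381532 ≈ 2.4562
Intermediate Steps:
Z = 2024814 (Z = 4 - 1*(-2024810) = 4 + 2024810 = 2024814)
Z/2530446 + 1545297/((-966)**2) = 2024814/2530446 + 1545297/((-966)**2) = 2024814*(1/2530446) + 1545297/933156 = 337469/421741 + 1545297*(1/933156) = 337469/421741 + 515099/311052 = 322208774747/131183381532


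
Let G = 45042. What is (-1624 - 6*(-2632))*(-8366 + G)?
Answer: 519625568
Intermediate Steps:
(-1624 - 6*(-2632))*(-8366 + G) = (-1624 - 6*(-2632))*(-8366 + 45042) = (-1624 + 15792)*36676 = 14168*36676 = 519625568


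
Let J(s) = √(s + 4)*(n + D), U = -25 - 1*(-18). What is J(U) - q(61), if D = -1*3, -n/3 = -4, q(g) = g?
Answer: -61 + 9*I*√3 ≈ -61.0 + 15.588*I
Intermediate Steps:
n = 12 (n = -3*(-4) = 12)
U = -7 (U = -25 + 18 = -7)
D = -3
J(s) = 9*√(4 + s) (J(s) = √(s + 4)*(12 - 3) = √(4 + s)*9 = 9*√(4 + s))
J(U) - q(61) = 9*√(4 - 7) - 1*61 = 9*√(-3) - 61 = 9*(I*√3) - 61 = 9*I*√3 - 61 = -61 + 9*I*√3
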